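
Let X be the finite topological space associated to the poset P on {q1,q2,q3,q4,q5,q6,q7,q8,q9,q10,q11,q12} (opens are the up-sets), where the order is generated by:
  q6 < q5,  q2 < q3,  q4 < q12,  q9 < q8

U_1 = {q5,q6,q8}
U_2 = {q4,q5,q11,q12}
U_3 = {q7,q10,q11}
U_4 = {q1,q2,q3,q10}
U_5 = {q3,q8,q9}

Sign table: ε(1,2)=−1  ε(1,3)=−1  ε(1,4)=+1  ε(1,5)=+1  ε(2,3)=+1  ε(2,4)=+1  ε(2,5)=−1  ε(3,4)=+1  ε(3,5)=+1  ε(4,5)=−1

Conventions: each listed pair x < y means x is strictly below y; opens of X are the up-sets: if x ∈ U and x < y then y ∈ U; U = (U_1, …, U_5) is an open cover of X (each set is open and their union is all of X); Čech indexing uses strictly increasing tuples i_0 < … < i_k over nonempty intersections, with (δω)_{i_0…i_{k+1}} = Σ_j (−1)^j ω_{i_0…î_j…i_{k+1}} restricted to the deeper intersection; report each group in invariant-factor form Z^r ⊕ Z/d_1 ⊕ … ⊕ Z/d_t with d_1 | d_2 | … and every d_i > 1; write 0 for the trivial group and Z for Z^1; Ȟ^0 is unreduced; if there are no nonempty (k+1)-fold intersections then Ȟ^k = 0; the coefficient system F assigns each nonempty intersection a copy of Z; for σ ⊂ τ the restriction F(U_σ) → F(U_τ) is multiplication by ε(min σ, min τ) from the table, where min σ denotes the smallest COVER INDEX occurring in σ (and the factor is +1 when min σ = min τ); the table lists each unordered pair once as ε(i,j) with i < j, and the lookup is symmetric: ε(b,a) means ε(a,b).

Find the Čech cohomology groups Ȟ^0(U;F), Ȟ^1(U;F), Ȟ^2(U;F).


Ȟ^0 ≅ Z, Ȟ^1 ≅ Z, Ȟ^2 ≅ 0

nerve of the cover:
  U12={q5} U15={q8} U23={q11} U34={q10} U45={q3}
C dims 5,5; δ0: rk 4, SNF 1^4
Ȟ^0 = (5 − 4) − 0 = 1, so Ȟ^0 ≅ Z
Ȟ^1 = (5 − 0) − 4 = 1, so Ȟ^1 ≅ Z
Ȟ^2 = (0 − 0) − 0 = 0, so Ȟ^2 ≅ 0


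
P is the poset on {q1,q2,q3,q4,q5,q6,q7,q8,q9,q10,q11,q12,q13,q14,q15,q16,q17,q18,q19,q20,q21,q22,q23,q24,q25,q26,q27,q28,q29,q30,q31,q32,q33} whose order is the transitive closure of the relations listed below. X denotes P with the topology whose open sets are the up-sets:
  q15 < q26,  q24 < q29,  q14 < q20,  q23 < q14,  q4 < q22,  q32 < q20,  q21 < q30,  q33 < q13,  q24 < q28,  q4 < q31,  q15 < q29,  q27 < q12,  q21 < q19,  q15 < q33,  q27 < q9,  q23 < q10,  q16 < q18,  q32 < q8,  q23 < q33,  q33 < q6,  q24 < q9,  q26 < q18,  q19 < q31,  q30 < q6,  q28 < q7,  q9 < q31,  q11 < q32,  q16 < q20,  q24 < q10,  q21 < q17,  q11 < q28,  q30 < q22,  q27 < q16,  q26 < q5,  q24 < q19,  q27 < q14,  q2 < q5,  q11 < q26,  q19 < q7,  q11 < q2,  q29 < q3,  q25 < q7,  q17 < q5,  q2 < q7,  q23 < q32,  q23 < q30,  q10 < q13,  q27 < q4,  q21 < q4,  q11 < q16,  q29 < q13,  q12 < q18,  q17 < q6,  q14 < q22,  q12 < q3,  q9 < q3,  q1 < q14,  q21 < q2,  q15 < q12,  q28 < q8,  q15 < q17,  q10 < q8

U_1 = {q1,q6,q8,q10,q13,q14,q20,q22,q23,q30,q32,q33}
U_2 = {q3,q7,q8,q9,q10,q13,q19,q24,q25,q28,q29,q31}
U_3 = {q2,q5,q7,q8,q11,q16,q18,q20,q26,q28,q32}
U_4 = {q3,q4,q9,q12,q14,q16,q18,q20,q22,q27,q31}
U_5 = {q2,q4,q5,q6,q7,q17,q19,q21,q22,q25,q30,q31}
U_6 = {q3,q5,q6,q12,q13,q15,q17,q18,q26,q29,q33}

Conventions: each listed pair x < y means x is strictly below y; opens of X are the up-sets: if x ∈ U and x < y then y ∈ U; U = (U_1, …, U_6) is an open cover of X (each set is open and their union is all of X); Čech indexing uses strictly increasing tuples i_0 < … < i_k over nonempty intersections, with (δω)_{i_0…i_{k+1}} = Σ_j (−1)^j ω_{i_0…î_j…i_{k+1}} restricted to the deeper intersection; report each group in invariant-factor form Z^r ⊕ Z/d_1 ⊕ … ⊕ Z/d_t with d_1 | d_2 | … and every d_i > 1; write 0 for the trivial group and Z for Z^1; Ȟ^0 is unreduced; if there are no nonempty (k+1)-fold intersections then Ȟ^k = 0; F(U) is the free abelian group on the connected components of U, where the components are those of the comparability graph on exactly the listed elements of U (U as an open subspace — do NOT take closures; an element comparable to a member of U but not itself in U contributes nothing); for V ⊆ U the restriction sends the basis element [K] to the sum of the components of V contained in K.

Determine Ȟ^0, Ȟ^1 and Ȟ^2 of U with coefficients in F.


Ȟ^0 = Z, Ȟ^1 = 0 and Ȟ^2 = Z/2

nerve simplices:
  U12={q8,q10,q13} U13={q8,q20,q32} U14={q14,q20,q22} U15={q6,q22,q30} U16={q6,q13,q33} U23={q7,q8,q28} U24={q3,q9,q31} U25={q7,q19,q25,q31} U26={q3,q13,q29} U34={q16,q18,q20} U35={q2,q5,q7} U36={q5,q18,q26} U45={q4,q22,q31} U46={q3,q12,q18} U56={q5,q6,q17}
  U123={q8} U126={q13} U134={q20} U145={q22} U156={q6} U235={q7} U245={q31} U246={q3} U346={q18} U356={q5}
components per intersection:
  U1: {q1,q6,q8,q10,q13,q14,q20,q22,q23,q30,q32,q33}
  U2: {q3,q7,q8,q9,q10,q13,q19,q24,q25,q28,q29,q31}
  U3: {q2,q5,q7,q8,q11,q16,q18,q20,q26,q28,q32}
  U4: {q3,q4,q9,q12,q14,q16,q18,q20,q22,q27,q31}
  U5: {q2,q4,q5,q6,q7,q17,q19,q21,q22,q25,q30,q31}
  U6: {q3,q5,q6,q12,q13,q15,q17,q18,q26,q29,q33}
  U12: {q8,q10,q13}
  U13: {q8,q20,q32}
  U14: {q14,q20,q22}
  U15: {q6,q22,q30}
  U16: {q6,q13,q33}
  U23: {q7,q8,q28}
  U24: {q3,q9,q31}
  U25: {q7,q19,q25,q31}
  U26: {q3,q13,q29}
  U34: {q16,q18,q20}
  U35: {q2,q5,q7}
  U36: {q5,q18,q26}
  U45: {q4,q22,q31}
  U46: {q3,q12,q18}
  U56: {q5,q6,q17}
  U123: {q8}
  U126: {q13}
  U134: {q20}
  U145: {q22}
  U156: {q6}
  U235: {q7}
  U245: {q31}
  U246: {q3}
  U346: {q18}
  U356: {q5}
C dims 6,15,10; δ0: rk 5, SNF 1^5; δ1: rk 10, SNF 1^9·2
degree 0: 6−5−0 = 1 → Ȟ^0 ≅ Z
degree 1: 15−10−5 = 0 → Ȟ^1 ≅ 0
degree 2: 10−0−10 = 0 plus torsion [2] → Ȟ^2 ≅ Z/2


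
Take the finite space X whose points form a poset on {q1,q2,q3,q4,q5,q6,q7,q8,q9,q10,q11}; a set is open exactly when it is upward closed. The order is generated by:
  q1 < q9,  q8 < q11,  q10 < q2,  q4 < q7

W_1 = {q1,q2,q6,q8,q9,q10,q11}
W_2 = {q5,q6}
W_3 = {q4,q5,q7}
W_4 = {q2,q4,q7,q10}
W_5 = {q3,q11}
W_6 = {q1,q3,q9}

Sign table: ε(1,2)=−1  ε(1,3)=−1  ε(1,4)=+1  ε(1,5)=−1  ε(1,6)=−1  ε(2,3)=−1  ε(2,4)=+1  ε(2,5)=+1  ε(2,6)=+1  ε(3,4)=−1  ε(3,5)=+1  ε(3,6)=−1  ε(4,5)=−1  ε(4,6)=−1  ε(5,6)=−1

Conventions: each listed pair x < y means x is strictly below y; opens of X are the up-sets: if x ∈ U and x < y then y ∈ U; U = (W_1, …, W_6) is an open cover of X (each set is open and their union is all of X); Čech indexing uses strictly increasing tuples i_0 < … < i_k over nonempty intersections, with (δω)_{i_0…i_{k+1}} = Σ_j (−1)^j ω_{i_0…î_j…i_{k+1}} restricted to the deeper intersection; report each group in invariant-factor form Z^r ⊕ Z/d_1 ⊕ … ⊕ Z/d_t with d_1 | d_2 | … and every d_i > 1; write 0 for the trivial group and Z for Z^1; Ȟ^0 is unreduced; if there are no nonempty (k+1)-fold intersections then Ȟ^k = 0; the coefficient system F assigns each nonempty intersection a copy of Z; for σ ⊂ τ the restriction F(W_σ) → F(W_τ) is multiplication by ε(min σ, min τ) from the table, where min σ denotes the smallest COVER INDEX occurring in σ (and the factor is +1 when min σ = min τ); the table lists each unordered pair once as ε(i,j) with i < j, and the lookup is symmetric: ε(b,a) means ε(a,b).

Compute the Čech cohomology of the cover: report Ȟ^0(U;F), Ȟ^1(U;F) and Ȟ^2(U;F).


Ȟ^0 ≅ 0,  Ȟ^1 ≅ Z ⊕ Z/2,  Ȟ^2 ≅ 0

nerve of the cover:
  W12={q6} W14={q2,q10} W15={q11} W16={q1,q9} W23={q5} W34={q4,q7} W56={q3}
C dims 6,7; δ0: rk 6, SNF 1^5·2
Ȟ^0 = (6 − 6) − 0 = 0, so Ȟ^0 ≅ 0
Ȟ^1 = (7 − 0) − 6 = 1 plus torsion [2], so Ȟ^1 ≅ Z ⊕ Z/2
Ȟ^2 = (0 − 0) − 0 = 0, so Ȟ^2 ≅ 0


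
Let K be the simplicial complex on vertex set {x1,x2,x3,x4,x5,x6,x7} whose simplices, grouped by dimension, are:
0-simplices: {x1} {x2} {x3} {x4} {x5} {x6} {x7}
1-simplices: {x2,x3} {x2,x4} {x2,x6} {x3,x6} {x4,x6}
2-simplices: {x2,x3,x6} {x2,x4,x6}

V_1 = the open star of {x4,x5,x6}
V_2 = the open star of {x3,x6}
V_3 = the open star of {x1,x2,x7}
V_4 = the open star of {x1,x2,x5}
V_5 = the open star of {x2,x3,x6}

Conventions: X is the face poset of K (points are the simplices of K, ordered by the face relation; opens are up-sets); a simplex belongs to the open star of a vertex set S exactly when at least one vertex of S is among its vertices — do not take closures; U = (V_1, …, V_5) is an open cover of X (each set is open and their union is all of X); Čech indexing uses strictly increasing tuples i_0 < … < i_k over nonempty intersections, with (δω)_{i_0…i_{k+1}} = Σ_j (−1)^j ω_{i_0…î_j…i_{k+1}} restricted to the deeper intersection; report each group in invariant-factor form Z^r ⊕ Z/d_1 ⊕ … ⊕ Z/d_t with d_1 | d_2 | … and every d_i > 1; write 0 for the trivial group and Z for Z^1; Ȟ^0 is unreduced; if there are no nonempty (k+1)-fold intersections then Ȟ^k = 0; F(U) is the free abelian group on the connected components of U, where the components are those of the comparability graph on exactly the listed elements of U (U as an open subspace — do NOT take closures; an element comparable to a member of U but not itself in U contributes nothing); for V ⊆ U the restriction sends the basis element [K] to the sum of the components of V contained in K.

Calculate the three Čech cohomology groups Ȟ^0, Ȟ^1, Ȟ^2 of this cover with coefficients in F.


nonempty overlaps:
  V1={{x4},{x5},{x6},{x2,x4},{x2,x6},{x3,x6},{x4,x6},{x2,x3,x6},{x2,x4,x6}} V2={{x3},{x6},{x2,x3},{x2,x6},{x3,x6},{x4,x6},{x2,x3,x6},{x2,x4,x6}} V3={{x1},{x2},{x7},{x2,x3},{x2,x4},{x2,x6},{x2,x3,x6},{x2,x4,x6}} V4={{x1},{x2},{x5},{x2,x3},{x2,x4},{x2,x6},{x2,x3,x6},{x2,x4,x6}} V5={{x2},{x3},{x6},{x2,x3},{x2,x4},{x2,x6},{x3,x6},{x4,x6},{x2,x3,x6},{x2,x4,x6}}
  V12={{x6},{x2,x6},{x3,x6},{x4,x6},{x2,x3,x6},{x2,x4,x6}} V13={{x2,x4},{x2,x6},{x2,x3,x6},{x2,x4,x6}} V14={{x5},{x2,x4},{x2,x6},{x2,x3,x6},{x2,x4,x6}} V15={{x6},{x2,x4},{x2,x6},{x3,x6},{x4,x6},{x2,x3,x6},{x2,x4,x6}} V23={{x2,x3},{x2,x6},{x2,x3,x6},{x2,x4,x6}} V24={{x2,x3},{x2,x6},{x2,x3,x6},{x2,x4,x6}} V25={{x3},{x6},{x2,x3},{x2,x6},{x3,x6},{x4,x6},{x2,x3,x6},{x2,x4,x6}} V34={{x1},{x2},{x2,x3},{x2,x4},{x2,x6},{x2,x3,x6},{x2,x4,x6}} V35={{x2},{x2,x3},{x2,x4},{x2,x6},{x2,x3,x6},{x2,x4,x6}} V45={{x2},{x2,x3},{x2,x4},{x2,x6},{x2,x3,x6},{x2,x4,x6}}
  V123={{x2,x6},{x2,x3,x6},{x2,x4,x6}} V124={{x2,x6},{x2,x3,x6},{x2,x4,x6}} V125={{x6},{x2,x6},{x3,x6},{x4,x6},{x2,x3,x6},{x2,x4,x6}} V134={{x2,x4},{x2,x6},{x2,x3,x6},{x2,x4,x6}} V135={{x2,x4},{x2,x6},{x2,x3,x6},{x2,x4,x6}} V145={{x2,x4},{x2,x6},{x2,x3,x6},{x2,x4,x6}} V234={{x2,x3},{x2,x6},{x2,x3,x6},{x2,x4,x6}} V235={{x2,x3},{x2,x6},{x2,x3,x6},{x2,x4,x6}} V245={{x2,x3},{x2,x6},{x2,x3,x6},{x2,x4,x6}} V345={{x2},{x2,x3},{x2,x4},{x2,x6},{x2,x3,x6},{x2,x4,x6}}
  V1234={{x2,x6},{x2,x3,x6},{x2,x4,x6}} V1235={{x2,x6},{x2,x3,x6},{x2,x4,x6}} V1245={{x2,x6},{x2,x3,x6},{x2,x4,x6}} V1345={{x2,x4},{x2,x6},{x2,x3,x6},{x2,x4,x6}} V2345={{x2,x3},{x2,x6},{x2,x3,x6},{x2,x4,x6}}
  V12345={{x2,x6},{x2,x3,x6},{x2,x4,x6}}
components per intersection:
  V1: {{x4},{x6},{x2,x4},{x2,x6},{x3,x6},{x4,x6},{x2,x3,x6},{x2,x4,x6}} {{x5}}
  V2: {{x3},{x6},{x2,x3},{x2,x6},{x3,x6},{x4,x6},{x2,x3,x6},{x2,x4,x6}}
  V3: {{x1}} {{x2},{x2,x3},{x2,x4},{x2,x6},{x2,x3,x6},{x2,x4,x6}} {{x7}}
  V4: {{x1}} {{x2},{x2,x3},{x2,x4},{x2,x6},{x2,x3,x6},{x2,x4,x6}} {{x5}}
  V5: {{x2},{x3},{x6},{x2,x3},{x2,x4},{x2,x6},{x3,x6},{x4,x6},{x2,x3,x6},{x2,x4,x6}}
  V12: {{x6},{x2,x6},{x3,x6},{x4,x6},{x2,x3,x6},{x2,x4,x6}}
  V13: {{x2,x4},{x2,x6},{x2,x3,x6},{x2,x4,x6}}
  V14: {{x5}} {{x2,x4},{x2,x6},{x2,x3,x6},{x2,x4,x6}}
  V15: {{x6},{x2,x4},{x2,x6},{x3,x6},{x4,x6},{x2,x3,x6},{x2,x4,x6}}
  V23: {{x2,x3},{x2,x6},{x2,x3,x6},{x2,x4,x6}}
  V24: {{x2,x3},{x2,x6},{x2,x3,x6},{x2,x4,x6}}
  V25: {{x3},{x6},{x2,x3},{x2,x6},{x3,x6},{x4,x6},{x2,x3,x6},{x2,x4,x6}}
  V34: {{x1}} {{x2},{x2,x3},{x2,x4},{x2,x6},{x2,x3,x6},{x2,x4,x6}}
  V35: {{x2},{x2,x3},{x2,x4},{x2,x6},{x2,x3,x6},{x2,x4,x6}}
  V45: {{x2},{x2,x3},{x2,x4},{x2,x6},{x2,x3,x6},{x2,x4,x6}}
  V123: {{x2,x6},{x2,x3,x6},{x2,x4,x6}}
  V124: {{x2,x6},{x2,x3,x6},{x2,x4,x6}}
  V125: {{x6},{x2,x6},{x3,x6},{x4,x6},{x2,x3,x6},{x2,x4,x6}}
  V134: {{x2,x4},{x2,x6},{x2,x3,x6},{x2,x4,x6}}
  V135: {{x2,x4},{x2,x6},{x2,x3,x6},{x2,x4,x6}}
  V145: {{x2,x4},{x2,x6},{x2,x3,x6},{x2,x4,x6}}
  V234: {{x2,x3},{x2,x6},{x2,x3,x6},{x2,x4,x6}}
  V235: {{x2,x3},{x2,x6},{x2,x3,x6},{x2,x4,x6}}
  V245: {{x2,x3},{x2,x6},{x2,x3,x6},{x2,x4,x6}}
  V345: {{x2},{x2,x3},{x2,x4},{x2,x6},{x2,x3,x6},{x2,x4,x6}}
  V1234: {{x2,x6},{x2,x3,x6},{x2,x4,x6}}
  V1235: {{x2,x6},{x2,x3,x6},{x2,x4,x6}}
  V1245: {{x2,x6},{x2,x3,x6},{x2,x4,x6}}
  V1345: {{x2,x4},{x2,x6},{x2,x3,x6},{x2,x4,x6}}
  V2345: {{x2,x3},{x2,x6},{x2,x3,x6},{x2,x4,x6}}
  V12345: {{x2,x6},{x2,x3,x6},{x2,x4,x6}}
C dims 10,12,10,5; δ0: rk 6, SNF 1^6; δ1: rk 6, SNF 1^6; δ2: rk 4, SNF 1^4
degree 0: 10−6−0 = 4 → Ȟ^0 ≅ Z^4
degree 1: 12−6−6 = 0 → Ȟ^1 ≅ 0
degree 2: 10−4−6 = 0 → Ȟ^2 ≅ 0

Ȟ^0 = Z^4,  Ȟ^1 = 0,  Ȟ^2 = 0


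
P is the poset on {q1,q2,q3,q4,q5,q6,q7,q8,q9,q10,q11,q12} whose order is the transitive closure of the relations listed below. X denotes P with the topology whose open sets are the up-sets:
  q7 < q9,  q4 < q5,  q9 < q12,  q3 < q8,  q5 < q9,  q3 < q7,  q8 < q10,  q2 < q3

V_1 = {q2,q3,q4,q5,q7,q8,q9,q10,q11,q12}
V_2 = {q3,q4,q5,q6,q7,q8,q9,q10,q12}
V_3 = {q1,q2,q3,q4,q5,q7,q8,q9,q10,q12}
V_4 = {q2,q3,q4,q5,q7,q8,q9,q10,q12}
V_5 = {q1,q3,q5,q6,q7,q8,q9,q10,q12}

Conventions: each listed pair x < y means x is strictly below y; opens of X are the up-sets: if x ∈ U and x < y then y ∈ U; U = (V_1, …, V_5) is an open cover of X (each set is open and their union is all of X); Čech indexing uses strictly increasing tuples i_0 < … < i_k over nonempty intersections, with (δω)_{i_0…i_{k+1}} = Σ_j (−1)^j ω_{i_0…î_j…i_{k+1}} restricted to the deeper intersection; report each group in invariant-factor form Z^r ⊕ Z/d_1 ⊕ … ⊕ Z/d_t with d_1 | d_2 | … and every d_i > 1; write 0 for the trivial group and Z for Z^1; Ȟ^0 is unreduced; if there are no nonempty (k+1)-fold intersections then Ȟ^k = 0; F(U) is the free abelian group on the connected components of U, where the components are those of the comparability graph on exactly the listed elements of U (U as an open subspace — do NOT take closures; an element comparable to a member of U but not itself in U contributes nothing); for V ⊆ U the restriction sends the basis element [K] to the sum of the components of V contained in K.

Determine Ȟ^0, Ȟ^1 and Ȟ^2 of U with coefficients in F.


nonempty intersections:
  V12={q3,q4,q5,q7,q8,q9,q10,q12} V13={q2,q3,q4,q5,q7,q8,q9,q10,q12} V14={q2,q3,q4,q5,q7,q8,q9,q10,q12} V15={q3,q5,q7,q8,q9,q10,q12} V23={q3,q4,q5,q7,q8,q9,q10,q12} V24={q3,q4,q5,q7,q8,q9,q10,q12} V25={q3,q5,q6,q7,q8,q9,q10,q12} V34={q2,q3,q4,q5,q7,q8,q9,q10,q12} V35={q1,q3,q5,q7,q8,q9,q10,q12} V45={q3,q5,q7,q8,q9,q10,q12}
  V123={q3,q4,q5,q7,q8,q9,q10,q12} V124={q3,q4,q5,q7,q8,q9,q10,q12} V125={q3,q5,q7,q8,q9,q10,q12} V134={q2,q3,q4,q5,q7,q8,q9,q10,q12} V135={q3,q5,q7,q8,q9,q10,q12} V145={q3,q5,q7,q8,q9,q10,q12} V234={q3,q4,q5,q7,q8,q9,q10,q12} V235={q3,q5,q7,q8,q9,q10,q12} V245={q3,q5,q7,q8,q9,q10,q12} V345={q3,q5,q7,q8,q9,q10,q12}
  V1234={q3,q4,q5,q7,q8,q9,q10,q12} V1235={q3,q5,q7,q8,q9,q10,q12} V1245={q3,q5,q7,q8,q9,q10,q12} V1345={q3,q5,q7,q8,q9,q10,q12} V2345={q3,q5,q7,q8,q9,q10,q12}
  V12345={q3,q5,q7,q8,q9,q10,q12}
components per intersection:
  V1: {q2,q3,q4,q5,q7,q8,q9,q10,q12} {q11}
  V2: {q3,q4,q5,q7,q8,q9,q10,q12} {q6}
  V3: {q1} {q2,q3,q4,q5,q7,q8,q9,q10,q12}
  V4: {q2,q3,q4,q5,q7,q8,q9,q10,q12}
  V5: {q1} {q3,q5,q7,q8,q9,q10,q12} {q6}
  V12: {q3,q4,q5,q7,q8,q9,q10,q12}
  V13: {q2,q3,q4,q5,q7,q8,q9,q10,q12}
  V14: {q2,q3,q4,q5,q7,q8,q9,q10,q12}
  V15: {q3,q5,q7,q8,q9,q10,q12}
  V23: {q3,q4,q5,q7,q8,q9,q10,q12}
  V24: {q3,q4,q5,q7,q8,q9,q10,q12}
  V25: {q3,q5,q7,q8,q9,q10,q12} {q6}
  V34: {q2,q3,q4,q5,q7,q8,q9,q10,q12}
  V35: {q1} {q3,q5,q7,q8,q9,q10,q12}
  V45: {q3,q5,q7,q8,q9,q10,q12}
  V123: {q3,q4,q5,q7,q8,q9,q10,q12}
  V124: {q3,q4,q5,q7,q8,q9,q10,q12}
  V125: {q3,q5,q7,q8,q9,q10,q12}
  V134: {q2,q3,q4,q5,q7,q8,q9,q10,q12}
  V135: {q3,q5,q7,q8,q9,q10,q12}
  V145: {q3,q5,q7,q8,q9,q10,q12}
  V234: {q3,q4,q5,q7,q8,q9,q10,q12}
  V235: {q3,q5,q7,q8,q9,q10,q12}
  V245: {q3,q5,q7,q8,q9,q10,q12}
  V345: {q3,q5,q7,q8,q9,q10,q12}
  V1234: {q3,q4,q5,q7,q8,q9,q10,q12}
  V1235: {q3,q5,q7,q8,q9,q10,q12}
  V1245: {q3,q5,q7,q8,q9,q10,q12}
  V1345: {q3,q5,q7,q8,q9,q10,q12}
  V2345: {q3,q5,q7,q8,q9,q10,q12}
  V12345: {q3,q5,q7,q8,q9,q10,q12}
C dims 10,12,10,5; δ0: rk 6, SNF 1^6; δ1: rk 6, SNF 1^6; δ2: rk 4, SNF 1^4
Ȟ^0: (10−6)−0=4 ⇒ Z^4
Ȟ^1: (12−6)−6=0 ⇒ 0
Ȟ^2: (10−4)−6=0 ⇒ 0

Ȟ^0 = Z^4,  Ȟ^1 = 0,  Ȟ^2 = 0


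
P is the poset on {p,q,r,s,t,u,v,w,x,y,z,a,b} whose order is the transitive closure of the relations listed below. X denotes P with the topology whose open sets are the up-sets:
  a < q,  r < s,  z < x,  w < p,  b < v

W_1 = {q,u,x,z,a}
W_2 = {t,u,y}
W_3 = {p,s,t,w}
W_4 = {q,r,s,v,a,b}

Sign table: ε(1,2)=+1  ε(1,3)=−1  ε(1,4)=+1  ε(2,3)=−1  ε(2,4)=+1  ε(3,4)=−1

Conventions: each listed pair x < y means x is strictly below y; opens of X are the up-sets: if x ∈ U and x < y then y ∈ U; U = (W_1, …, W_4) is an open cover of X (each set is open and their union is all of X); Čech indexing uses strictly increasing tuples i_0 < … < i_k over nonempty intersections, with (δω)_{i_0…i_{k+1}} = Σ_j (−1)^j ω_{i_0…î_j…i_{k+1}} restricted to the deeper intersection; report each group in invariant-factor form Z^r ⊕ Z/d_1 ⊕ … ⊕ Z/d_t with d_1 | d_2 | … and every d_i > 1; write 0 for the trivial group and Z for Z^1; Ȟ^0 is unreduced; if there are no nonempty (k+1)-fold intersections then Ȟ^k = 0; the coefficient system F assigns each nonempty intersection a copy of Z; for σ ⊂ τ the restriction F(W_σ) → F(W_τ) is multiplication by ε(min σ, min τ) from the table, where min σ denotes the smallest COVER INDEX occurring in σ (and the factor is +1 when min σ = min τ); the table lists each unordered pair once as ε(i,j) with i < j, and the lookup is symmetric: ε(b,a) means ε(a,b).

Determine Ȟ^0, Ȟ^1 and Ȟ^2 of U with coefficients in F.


nonempty intersections:
  W12={u} W14={q,a} W23={t} W34={s}
C dims 4,4; δ0: rk 3, SNF 1^3
Ȟ^0: (4−3)−0=1 ⇒ Z
Ȟ^1: (4−0)−3=1 ⇒ Z
Ȟ^2: (0−0)−0=0 ⇒ 0

Ȟ^0(U;F) ≅ Z, Ȟ^1(U;F) ≅ Z and Ȟ^2(U;F) ≅ 0


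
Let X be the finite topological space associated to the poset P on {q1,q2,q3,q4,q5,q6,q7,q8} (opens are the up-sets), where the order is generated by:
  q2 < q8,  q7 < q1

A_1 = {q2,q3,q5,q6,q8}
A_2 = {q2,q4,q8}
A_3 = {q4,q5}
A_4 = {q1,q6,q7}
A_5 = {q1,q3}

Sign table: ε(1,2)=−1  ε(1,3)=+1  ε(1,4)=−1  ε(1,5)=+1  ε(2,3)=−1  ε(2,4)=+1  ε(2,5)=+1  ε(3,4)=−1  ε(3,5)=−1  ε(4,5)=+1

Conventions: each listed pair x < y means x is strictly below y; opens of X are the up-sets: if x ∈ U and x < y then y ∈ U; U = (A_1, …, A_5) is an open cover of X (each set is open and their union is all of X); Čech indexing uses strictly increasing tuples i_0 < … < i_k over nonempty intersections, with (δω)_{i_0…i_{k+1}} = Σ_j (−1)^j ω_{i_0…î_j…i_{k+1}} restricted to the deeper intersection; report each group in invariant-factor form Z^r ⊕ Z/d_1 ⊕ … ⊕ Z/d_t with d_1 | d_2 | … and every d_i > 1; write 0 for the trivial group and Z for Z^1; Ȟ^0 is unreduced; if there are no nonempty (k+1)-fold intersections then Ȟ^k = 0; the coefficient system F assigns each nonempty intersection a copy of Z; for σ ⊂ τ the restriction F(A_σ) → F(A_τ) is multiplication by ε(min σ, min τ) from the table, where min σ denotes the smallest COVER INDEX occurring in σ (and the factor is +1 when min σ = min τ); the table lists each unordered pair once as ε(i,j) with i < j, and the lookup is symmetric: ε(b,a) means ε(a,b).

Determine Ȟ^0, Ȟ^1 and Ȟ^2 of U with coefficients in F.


Ȟ^0 ≅ 0, Ȟ^1 ≅ Z ⊕ Z/2, Ȟ^2 ≅ 0

intersection data:
  A12={q2,q8} A13={q5} A14={q6} A15={q3} A23={q4} A45={q1}
C dims 5,6; δ0: rk 5, SNF 1^4·2
Ȟ^0 = (5 − 5) − 0 = 0, so Ȟ^0 ≅ 0
Ȟ^1 = (6 − 0) − 5 = 1 plus torsion [2], so Ȟ^1 ≅ Z ⊕ Z/2
Ȟ^2 = (0 − 0) − 0 = 0, so Ȟ^2 ≅ 0


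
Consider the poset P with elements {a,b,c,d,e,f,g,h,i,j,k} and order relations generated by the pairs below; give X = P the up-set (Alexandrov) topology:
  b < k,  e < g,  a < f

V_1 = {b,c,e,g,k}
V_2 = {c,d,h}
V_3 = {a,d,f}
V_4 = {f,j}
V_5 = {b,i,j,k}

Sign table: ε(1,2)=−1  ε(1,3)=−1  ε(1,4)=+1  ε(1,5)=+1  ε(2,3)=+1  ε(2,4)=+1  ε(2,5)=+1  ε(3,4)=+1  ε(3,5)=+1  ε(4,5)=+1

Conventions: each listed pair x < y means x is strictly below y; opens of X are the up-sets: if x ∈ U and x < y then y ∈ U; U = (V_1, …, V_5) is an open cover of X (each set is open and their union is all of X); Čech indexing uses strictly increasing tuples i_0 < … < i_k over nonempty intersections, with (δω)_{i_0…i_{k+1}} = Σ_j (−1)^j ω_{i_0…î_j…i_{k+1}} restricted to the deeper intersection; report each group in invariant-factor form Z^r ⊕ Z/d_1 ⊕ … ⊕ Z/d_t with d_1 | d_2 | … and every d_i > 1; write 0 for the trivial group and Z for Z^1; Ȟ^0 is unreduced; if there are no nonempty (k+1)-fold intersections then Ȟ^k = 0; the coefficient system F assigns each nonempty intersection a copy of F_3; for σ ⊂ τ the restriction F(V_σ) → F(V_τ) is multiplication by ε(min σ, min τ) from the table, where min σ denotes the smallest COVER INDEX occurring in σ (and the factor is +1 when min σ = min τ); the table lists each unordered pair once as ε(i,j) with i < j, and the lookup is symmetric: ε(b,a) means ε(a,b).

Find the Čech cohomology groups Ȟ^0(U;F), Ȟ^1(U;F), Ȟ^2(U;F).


Ȟ^0 ≅ 0; Ȟ^1 ≅ 0; Ȟ^2 ≅ 0

nonempty overlaps:
  V12={c} V15={b,k} V23={d} V34={f} V45={j}
C dims 5,5; δ0: rk_F3 5
degree 0: 5−5−0 = 0 → Ȟ^0 ≅ 0
degree 1: 5−0−5 = 0 → Ȟ^1 ≅ 0
degree 2: 0−0−0 = 0 → Ȟ^2 ≅ 0


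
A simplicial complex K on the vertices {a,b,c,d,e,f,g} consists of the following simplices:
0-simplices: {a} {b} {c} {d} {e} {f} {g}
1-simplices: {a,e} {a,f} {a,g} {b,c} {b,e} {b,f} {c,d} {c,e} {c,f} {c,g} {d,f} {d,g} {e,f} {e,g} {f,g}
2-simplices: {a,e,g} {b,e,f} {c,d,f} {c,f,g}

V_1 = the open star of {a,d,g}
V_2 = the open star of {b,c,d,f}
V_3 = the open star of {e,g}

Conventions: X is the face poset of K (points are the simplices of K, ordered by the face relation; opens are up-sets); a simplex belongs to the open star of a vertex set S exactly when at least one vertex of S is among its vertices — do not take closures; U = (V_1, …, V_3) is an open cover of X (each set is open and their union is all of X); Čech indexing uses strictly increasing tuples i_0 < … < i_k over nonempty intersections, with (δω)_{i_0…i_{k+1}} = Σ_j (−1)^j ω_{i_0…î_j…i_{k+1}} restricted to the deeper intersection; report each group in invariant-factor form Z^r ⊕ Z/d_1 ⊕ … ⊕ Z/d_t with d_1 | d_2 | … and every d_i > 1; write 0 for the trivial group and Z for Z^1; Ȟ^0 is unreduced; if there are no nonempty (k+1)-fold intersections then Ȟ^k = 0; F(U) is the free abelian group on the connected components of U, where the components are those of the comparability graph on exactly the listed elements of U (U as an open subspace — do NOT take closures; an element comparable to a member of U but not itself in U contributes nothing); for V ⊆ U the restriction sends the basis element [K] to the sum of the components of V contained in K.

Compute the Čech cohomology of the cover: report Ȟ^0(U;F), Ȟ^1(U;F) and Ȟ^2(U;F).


Ȟ^0 ≅ Z, Ȟ^1 ≅ Z^4, Ȟ^2 ≅ 0

nonempty intersections:
  V1={{a},{d},{g},{a,e},{a,f},{a,g},{c,d},{c,g},{d,f},{d,g},{e,g},{f,g},{a,e,g},{c,d,f},{c,f,g}} V2={{b},{c},{d},{f},{a,f},{b,c},{b,e},{b,f},{c,d},{c,e},{c,f},{c,g},{d,f},{d,g},{e,f},{f,g},{b,e,f},{c,d,f},{c,f,g}} V3={{e},{g},{a,e},{a,g},{b,e},{c,e},{c,g},{d,g},{e,f},{e,g},{f,g},{a,e,g},{b,e,f},{c,f,g}}
  V12={{d},{a,f},{c,d},{c,g},{d,f},{d,g},{f,g},{c,d,f},{c,f,g}} V13={{g},{a,e},{a,g},{c,g},{d,g},{e,g},{f,g},{a,e,g},{c,f,g}} V23={{b,e},{c,e},{c,g},{d,g},{e,f},{f,g},{b,e,f},{c,f,g}}
  V123={{c,g},{d,g},{f,g},{c,f,g}}
components per intersection:
  V1: {{a},{d},{g},{a,e},{a,f},{a,g},{c,d},{c,g},{d,f},{d,g},{e,g},{f,g},{a,e,g},{c,d,f},{c,f,g}}
  V2: {{b},{c},{d},{f},{a,f},{b,c},{b,e},{b,f},{c,d},{c,e},{c,f},{c,g},{d,f},{d,g},{e,f},{f,g},{b,e,f},{c,d,f},{c,f,g}}
  V3: {{e},{g},{a,e},{a,g},{b,e},{c,e},{c,g},{d,g},{e,f},{e,g},{f,g},{a,e,g},{b,e,f},{c,f,g}}
  V12: {{d},{c,d},{d,f},{d,g},{c,d,f}} {{a,f}} {{c,g},{f,g},{c,f,g}}
  V13: {{g},{a,e},{a,g},{c,g},{d,g},{e,g},{f,g},{a,e,g},{c,f,g}}
  V23: {{b,e},{e,f},{b,e,f}} {{c,e}} {{c,g},{f,g},{c,f,g}} {{d,g}}
  V123: {{c,g},{f,g},{c,f,g}} {{d,g}}
C dims 3,8,2; δ0: rk 2, SNF 1^2; δ1: rk 2, SNF 1^2
Ȟ^0: (3−2)−0=1 ⇒ Z
Ȟ^1: (8−2)−2=4 ⇒ Z^4
Ȟ^2: (2−0)−2=0 ⇒ 0


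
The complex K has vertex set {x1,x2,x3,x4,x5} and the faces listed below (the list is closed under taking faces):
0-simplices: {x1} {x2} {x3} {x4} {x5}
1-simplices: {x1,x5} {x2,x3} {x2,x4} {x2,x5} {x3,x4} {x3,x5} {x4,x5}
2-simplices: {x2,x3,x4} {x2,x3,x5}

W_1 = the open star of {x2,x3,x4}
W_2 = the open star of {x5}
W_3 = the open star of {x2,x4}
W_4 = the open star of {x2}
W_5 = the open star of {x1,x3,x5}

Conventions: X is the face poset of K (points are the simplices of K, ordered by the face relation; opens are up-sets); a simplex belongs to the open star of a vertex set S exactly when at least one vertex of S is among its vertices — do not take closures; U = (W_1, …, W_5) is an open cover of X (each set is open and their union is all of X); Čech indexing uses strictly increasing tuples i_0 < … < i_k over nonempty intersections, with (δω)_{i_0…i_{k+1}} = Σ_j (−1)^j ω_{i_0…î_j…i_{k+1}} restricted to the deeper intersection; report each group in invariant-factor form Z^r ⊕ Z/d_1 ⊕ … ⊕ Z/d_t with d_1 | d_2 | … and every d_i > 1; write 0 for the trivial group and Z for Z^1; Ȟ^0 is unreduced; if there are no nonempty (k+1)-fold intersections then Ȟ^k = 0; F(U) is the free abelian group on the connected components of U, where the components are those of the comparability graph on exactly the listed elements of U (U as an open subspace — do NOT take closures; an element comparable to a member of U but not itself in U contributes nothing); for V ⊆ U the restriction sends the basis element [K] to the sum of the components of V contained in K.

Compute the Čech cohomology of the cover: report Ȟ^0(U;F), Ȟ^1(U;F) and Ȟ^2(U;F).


Ȟ^0 ≅ Z; Ȟ^1 ≅ Z; Ȟ^2 ≅ 0

nerve simplices:
  W1={{x2},{x3},{x4},{x2,x3},{x2,x4},{x2,x5},{x3,x4},{x3,x5},{x4,x5},{x2,x3,x4},{x2,x3,x5}} W2={{x5},{x1,x5},{x2,x5},{x3,x5},{x4,x5},{x2,x3,x5}} W3={{x2},{x4},{x2,x3},{x2,x4},{x2,x5},{x3,x4},{x4,x5},{x2,x3,x4},{x2,x3,x5}} W4={{x2},{x2,x3},{x2,x4},{x2,x5},{x2,x3,x4},{x2,x3,x5}} W5={{x1},{x3},{x5},{x1,x5},{x2,x3},{x2,x5},{x3,x4},{x3,x5},{x4,x5},{x2,x3,x4},{x2,x3,x5}}
  W12={{x2,x5},{x3,x5},{x4,x5},{x2,x3,x5}} W13={{x2},{x4},{x2,x3},{x2,x4},{x2,x5},{x3,x4},{x4,x5},{x2,x3,x4},{x2,x3,x5}} W14={{x2},{x2,x3},{x2,x4},{x2,x5},{x2,x3,x4},{x2,x3,x5}} W15={{x3},{x2,x3},{x2,x5},{x3,x4},{x3,x5},{x4,x5},{x2,x3,x4},{x2,x3,x5}} W23={{x2,x5},{x4,x5},{x2,x3,x5}} W24={{x2,x5},{x2,x3,x5}} W25={{x5},{x1,x5},{x2,x5},{x3,x5},{x4,x5},{x2,x3,x5}} W34={{x2},{x2,x3},{x2,x4},{x2,x5},{x2,x3,x4},{x2,x3,x5}} W35={{x2,x3},{x2,x5},{x3,x4},{x4,x5},{x2,x3,x4},{x2,x3,x5}} W45={{x2,x3},{x2,x5},{x2,x3,x4},{x2,x3,x5}}
  W123={{x2,x5},{x4,x5},{x2,x3,x5}} W124={{x2,x5},{x2,x3,x5}} W125={{x2,x5},{x3,x5},{x4,x5},{x2,x3,x5}} W134={{x2},{x2,x3},{x2,x4},{x2,x5},{x2,x3,x4},{x2,x3,x5}} W135={{x2,x3},{x2,x5},{x3,x4},{x4,x5},{x2,x3,x4},{x2,x3,x5}} W145={{x2,x3},{x2,x5},{x2,x3,x4},{x2,x3,x5}} W234={{x2,x5},{x2,x3,x5}} W235={{x2,x5},{x4,x5},{x2,x3,x5}} W245={{x2,x5},{x2,x3,x5}} W345={{x2,x3},{x2,x5},{x2,x3,x4},{x2,x3,x5}}
  W1234={{x2,x5},{x2,x3,x5}} W1235={{x2,x5},{x4,x5},{x2,x3,x5}} W1245={{x2,x5},{x2,x3,x5}} W1345={{x2,x3},{x2,x5},{x2,x3,x4},{x2,x3,x5}} W2345={{x2,x5},{x2,x3,x5}}
  W12345={{x2,x5},{x2,x3,x5}}
components per intersection:
  W1: {{x2},{x3},{x4},{x2,x3},{x2,x4},{x2,x5},{x3,x4},{x3,x5},{x4,x5},{x2,x3,x4},{x2,x3,x5}}
  W2: {{x5},{x1,x5},{x2,x5},{x3,x5},{x4,x5},{x2,x3,x5}}
  W3: {{x2},{x4},{x2,x3},{x2,x4},{x2,x5},{x3,x4},{x4,x5},{x2,x3,x4},{x2,x3,x5}}
  W4: {{x2},{x2,x3},{x2,x4},{x2,x5},{x2,x3,x4},{x2,x3,x5}}
  W5: {{x1},{x3},{x5},{x1,x5},{x2,x3},{x2,x5},{x3,x4},{x3,x5},{x4,x5},{x2,x3,x4},{x2,x3,x5}}
  W12: {{x2,x5},{x3,x5},{x2,x3,x5}} {{x4,x5}}
  W13: {{x2},{x4},{x2,x3},{x2,x4},{x2,x5},{x3,x4},{x4,x5},{x2,x3,x4},{x2,x3,x5}}
  W14: {{x2},{x2,x3},{x2,x4},{x2,x5},{x2,x3,x4},{x2,x3,x5}}
  W15: {{x3},{x2,x3},{x2,x5},{x3,x4},{x3,x5},{x2,x3,x4},{x2,x3,x5}} {{x4,x5}}
  W23: {{x2,x5},{x2,x3,x5}} {{x4,x5}}
  W24: {{x2,x5},{x2,x3,x5}}
  W25: {{x5},{x1,x5},{x2,x5},{x3,x5},{x4,x5},{x2,x3,x5}}
  W34: {{x2},{x2,x3},{x2,x4},{x2,x5},{x2,x3,x4},{x2,x3,x5}}
  W35: {{x2,x3},{x2,x5},{x3,x4},{x2,x3,x4},{x2,x3,x5}} {{x4,x5}}
  W45: {{x2,x3},{x2,x5},{x2,x3,x4},{x2,x3,x5}}
  W123: {{x2,x5},{x2,x3,x5}} {{x4,x5}}
  W124: {{x2,x5},{x2,x3,x5}}
  W125: {{x2,x5},{x3,x5},{x2,x3,x5}} {{x4,x5}}
  W134: {{x2},{x2,x3},{x2,x4},{x2,x5},{x2,x3,x4},{x2,x3,x5}}
  W135: {{x2,x3},{x2,x5},{x3,x4},{x2,x3,x4},{x2,x3,x5}} {{x4,x5}}
  W145: {{x2,x3},{x2,x5},{x2,x3,x4},{x2,x3,x5}}
  W234: {{x2,x5},{x2,x3,x5}}
  W235: {{x2,x5},{x2,x3,x5}} {{x4,x5}}
  W245: {{x2,x5},{x2,x3,x5}}
  W345: {{x2,x3},{x2,x5},{x2,x3,x4},{x2,x3,x5}}
  W1234: {{x2,x5},{x2,x3,x5}}
  W1235: {{x2,x5},{x2,x3,x5}} {{x4,x5}}
  W1245: {{x2,x5},{x2,x3,x5}}
  W1345: {{x2,x3},{x2,x5},{x2,x3,x4},{x2,x3,x5}}
  W2345: {{x2,x5},{x2,x3,x5}}
  W12345: {{x2,x5},{x2,x3,x5}}
C dims 5,14,14,6; δ0: rk 4, SNF 1^4; δ1: rk 9, SNF 1^9; δ2: rk 5, SNF 1^5
degree 0: 5−4−0 = 1 → Ȟ^0 ≅ Z
degree 1: 14−9−4 = 1 → Ȟ^1 ≅ Z
degree 2: 14−5−9 = 0 → Ȟ^2 ≅ 0


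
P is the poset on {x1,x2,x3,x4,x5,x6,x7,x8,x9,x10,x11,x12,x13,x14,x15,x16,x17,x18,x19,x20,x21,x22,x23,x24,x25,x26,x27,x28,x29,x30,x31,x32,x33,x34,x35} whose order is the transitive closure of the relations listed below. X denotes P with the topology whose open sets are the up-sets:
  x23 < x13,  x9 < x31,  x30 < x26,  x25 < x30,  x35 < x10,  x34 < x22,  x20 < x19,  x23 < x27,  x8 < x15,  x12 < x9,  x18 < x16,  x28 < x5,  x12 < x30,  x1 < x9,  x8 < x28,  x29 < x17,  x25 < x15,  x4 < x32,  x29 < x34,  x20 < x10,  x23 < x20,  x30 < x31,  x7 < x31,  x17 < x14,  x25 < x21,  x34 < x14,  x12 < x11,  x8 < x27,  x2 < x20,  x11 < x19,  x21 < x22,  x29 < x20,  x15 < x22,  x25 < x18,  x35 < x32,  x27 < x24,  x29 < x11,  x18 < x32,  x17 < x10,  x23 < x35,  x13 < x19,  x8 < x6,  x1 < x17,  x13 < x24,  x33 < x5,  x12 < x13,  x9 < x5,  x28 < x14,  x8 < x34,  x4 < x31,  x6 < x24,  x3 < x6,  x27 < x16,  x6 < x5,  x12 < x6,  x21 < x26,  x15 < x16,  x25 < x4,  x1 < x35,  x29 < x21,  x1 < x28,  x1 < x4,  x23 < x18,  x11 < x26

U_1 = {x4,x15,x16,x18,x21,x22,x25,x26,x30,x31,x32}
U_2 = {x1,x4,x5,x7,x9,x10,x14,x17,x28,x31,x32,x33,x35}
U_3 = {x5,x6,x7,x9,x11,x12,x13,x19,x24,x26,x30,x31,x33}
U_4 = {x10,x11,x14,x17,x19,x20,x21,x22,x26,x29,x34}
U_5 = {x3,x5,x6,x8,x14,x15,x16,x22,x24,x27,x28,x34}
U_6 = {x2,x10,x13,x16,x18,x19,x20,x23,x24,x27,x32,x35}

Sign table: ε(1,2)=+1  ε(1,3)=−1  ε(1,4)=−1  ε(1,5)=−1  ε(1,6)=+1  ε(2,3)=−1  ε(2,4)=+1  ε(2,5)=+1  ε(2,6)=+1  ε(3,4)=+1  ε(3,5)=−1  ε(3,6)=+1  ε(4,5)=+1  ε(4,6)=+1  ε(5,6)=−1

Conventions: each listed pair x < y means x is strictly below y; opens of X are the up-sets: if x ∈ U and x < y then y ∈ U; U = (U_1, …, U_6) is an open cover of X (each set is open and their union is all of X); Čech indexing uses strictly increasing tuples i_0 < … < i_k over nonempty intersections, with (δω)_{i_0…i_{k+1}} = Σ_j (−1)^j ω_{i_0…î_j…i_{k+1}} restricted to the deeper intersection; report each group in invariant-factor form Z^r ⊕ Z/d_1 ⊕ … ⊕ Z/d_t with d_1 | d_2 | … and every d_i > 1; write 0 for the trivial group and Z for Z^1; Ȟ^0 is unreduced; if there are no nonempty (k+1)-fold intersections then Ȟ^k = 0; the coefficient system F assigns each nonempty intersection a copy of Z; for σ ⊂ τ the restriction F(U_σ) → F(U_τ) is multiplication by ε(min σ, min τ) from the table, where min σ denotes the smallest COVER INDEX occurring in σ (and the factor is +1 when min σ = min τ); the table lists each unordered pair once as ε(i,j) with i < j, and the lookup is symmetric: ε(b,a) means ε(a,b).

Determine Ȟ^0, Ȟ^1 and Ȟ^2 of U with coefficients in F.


Ȟ^0 = 0, Ȟ^1 = Z/2, Ȟ^2 = Z

nonempty overlaps:
  U12={x4,x31,x32} U13={x26,x30,x31} U14={x21,x22,x26} U15={x15,x16,x22} U16={x16,x18,x32} U23={x5,x7,x9,x31,x33} U24={x10,x14,x17} U25={x5,x14,x28} U26={x10,x32,x35} U34={x11,x19,x26} U35={x5,x6,x24} U36={x13,x19,x24} U45={x14,x22,x34} U46={x10,x19,x20} U56={x16,x24,x27}
  U123={x31} U126={x32} U134={x26} U145={x22} U156={x16} U235={x5} U245={x14} U246={x10} U346={x19} U356={x24}
C dims 6,15,10; δ0: rk 6, SNF 1^5·2; δ1: rk 9, SNF 1^9
degree 0: 6−6−0 = 0 → Ȟ^0 ≅ 0
degree 1: 15−9−6 = 0 plus torsion [2] → Ȟ^1 ≅ Z/2
degree 2: 10−0−9 = 1 → Ȟ^2 ≅ Z


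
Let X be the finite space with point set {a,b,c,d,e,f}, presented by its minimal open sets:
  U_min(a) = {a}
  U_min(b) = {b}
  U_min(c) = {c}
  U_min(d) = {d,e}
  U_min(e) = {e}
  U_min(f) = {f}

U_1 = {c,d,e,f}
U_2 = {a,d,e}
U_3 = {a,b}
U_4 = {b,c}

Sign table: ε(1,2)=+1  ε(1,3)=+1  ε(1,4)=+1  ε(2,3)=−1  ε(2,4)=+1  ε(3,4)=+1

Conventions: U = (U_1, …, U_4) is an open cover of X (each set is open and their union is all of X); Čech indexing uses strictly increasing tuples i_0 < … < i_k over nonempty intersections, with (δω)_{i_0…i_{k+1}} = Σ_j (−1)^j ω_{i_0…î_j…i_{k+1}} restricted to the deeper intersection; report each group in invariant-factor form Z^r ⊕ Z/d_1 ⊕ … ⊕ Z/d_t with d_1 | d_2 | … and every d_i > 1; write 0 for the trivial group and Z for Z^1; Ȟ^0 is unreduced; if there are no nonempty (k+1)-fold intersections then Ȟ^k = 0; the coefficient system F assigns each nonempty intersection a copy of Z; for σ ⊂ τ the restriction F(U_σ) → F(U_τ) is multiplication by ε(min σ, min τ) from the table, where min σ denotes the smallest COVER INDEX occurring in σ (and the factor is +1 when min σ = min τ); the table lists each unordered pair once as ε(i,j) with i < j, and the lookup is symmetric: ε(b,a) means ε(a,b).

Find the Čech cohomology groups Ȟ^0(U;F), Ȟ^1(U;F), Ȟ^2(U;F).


nerve simplices:
  U12={d,e} U14={c} U23={a} U34={b}
C dims 4,4; δ0: rk 4, SNF 1^3·2
degree 0: 4−4−0 = 0 → Ȟ^0 ≅ 0
degree 1: 4−0−4 = 0 plus torsion [2] → Ȟ^1 ≅ Z/2
degree 2: 0−0−0 = 0 → Ȟ^2 ≅ 0

Ȟ^0 = 0, Ȟ^1 = Z/2, Ȟ^2 = 0


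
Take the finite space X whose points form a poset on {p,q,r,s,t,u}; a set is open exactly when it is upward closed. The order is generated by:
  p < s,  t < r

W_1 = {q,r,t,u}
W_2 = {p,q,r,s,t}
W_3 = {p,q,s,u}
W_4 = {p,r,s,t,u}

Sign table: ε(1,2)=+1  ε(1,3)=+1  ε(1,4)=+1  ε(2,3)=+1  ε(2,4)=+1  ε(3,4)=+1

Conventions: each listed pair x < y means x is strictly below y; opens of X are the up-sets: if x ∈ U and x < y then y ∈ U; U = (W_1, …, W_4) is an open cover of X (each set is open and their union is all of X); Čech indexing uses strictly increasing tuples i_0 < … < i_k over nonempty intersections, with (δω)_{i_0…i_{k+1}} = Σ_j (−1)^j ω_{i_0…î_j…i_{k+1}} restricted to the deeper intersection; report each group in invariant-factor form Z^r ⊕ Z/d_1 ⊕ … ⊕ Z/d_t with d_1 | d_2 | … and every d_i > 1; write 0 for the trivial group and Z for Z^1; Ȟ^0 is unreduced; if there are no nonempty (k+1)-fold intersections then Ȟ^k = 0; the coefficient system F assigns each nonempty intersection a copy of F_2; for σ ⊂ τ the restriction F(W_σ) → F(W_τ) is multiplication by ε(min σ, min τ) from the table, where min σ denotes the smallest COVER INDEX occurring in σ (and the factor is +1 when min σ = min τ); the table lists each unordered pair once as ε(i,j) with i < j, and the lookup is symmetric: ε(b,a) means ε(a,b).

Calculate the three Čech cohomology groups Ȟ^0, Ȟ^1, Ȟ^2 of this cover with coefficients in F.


nerve simplices:
  W12={q,r,t} W13={q,u} W14={r,t,u} W23={p,q,s} W24={p,r,s,t} W34={p,s,u}
  W123={q} W124={r,t} W134={u} W234={p,s}
C dims 4,6,4; δ0: rk_F2 3; δ1: rk_F2 3
degree 0: 4−3−0 = 1 → Ȟ^0 ≅ Z/2
degree 1: 6−3−3 = 0 → Ȟ^1 ≅ 0
degree 2: 4−0−3 = 1 → Ȟ^2 ≅ Z/2

Ȟ^0 = Z/2, Ȟ^1 = 0, Ȟ^2 = Z/2


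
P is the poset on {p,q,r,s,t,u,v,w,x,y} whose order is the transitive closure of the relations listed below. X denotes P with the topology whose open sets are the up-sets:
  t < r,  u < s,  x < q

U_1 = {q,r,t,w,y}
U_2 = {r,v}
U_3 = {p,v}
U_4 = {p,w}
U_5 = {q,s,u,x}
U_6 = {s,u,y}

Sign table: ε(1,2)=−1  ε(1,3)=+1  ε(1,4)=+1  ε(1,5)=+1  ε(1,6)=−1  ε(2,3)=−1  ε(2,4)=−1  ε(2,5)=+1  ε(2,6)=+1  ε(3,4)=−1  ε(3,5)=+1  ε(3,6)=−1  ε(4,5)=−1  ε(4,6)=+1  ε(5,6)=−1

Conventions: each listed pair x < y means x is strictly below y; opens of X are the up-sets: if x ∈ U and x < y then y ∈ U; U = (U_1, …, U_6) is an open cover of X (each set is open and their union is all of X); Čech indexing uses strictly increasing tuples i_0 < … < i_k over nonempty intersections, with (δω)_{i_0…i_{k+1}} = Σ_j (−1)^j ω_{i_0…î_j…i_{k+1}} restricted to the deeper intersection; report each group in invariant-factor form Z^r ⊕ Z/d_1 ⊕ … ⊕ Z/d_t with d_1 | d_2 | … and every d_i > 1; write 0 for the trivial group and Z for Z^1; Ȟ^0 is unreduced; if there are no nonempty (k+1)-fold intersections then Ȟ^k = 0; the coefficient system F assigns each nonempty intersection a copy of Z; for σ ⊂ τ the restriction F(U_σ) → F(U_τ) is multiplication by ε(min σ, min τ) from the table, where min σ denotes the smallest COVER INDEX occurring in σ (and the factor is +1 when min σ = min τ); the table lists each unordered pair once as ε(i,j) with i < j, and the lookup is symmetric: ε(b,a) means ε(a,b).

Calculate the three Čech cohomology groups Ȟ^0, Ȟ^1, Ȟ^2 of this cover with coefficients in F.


Ȟ^0(U;F) ≅ 0, Ȟ^1(U;F) ≅ Z ⊕ Z/2, Ȟ^2(U;F) ≅ 0

nonempty overlaps:
  U12={r} U14={w} U15={q} U16={y} U23={v} U34={p} U56={s,u}
C dims 6,7; δ0: rk 6, SNF 1^5·2
degree 0: 6−6−0 = 0 → Ȟ^0 ≅ 0
degree 1: 7−0−6 = 1 plus torsion [2] → Ȟ^1 ≅ Z ⊕ Z/2
degree 2: 0−0−0 = 0 → Ȟ^2 ≅ 0


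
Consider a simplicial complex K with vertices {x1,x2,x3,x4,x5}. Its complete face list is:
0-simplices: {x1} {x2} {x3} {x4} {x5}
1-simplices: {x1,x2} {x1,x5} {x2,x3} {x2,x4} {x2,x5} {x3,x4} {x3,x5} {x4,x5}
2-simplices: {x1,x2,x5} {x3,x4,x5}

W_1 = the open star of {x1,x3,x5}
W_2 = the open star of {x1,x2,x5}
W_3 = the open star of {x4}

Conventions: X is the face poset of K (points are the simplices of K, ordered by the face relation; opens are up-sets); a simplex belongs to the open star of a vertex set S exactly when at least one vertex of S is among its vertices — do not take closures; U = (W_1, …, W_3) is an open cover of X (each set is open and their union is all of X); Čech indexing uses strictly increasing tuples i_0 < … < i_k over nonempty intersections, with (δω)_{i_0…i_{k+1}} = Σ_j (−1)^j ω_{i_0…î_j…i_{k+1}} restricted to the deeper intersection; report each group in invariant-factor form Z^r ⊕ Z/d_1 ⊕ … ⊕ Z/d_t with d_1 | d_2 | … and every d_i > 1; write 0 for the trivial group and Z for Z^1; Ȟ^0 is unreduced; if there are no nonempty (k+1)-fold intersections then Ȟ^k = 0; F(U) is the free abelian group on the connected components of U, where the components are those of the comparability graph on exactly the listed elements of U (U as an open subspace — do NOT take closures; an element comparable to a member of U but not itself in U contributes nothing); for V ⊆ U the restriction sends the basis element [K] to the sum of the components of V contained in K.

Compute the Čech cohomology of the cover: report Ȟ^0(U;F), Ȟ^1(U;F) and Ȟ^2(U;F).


nerve of the cover:
  W1={{x1},{x3},{x5},{x1,x2},{x1,x5},{x2,x3},{x2,x5},{x3,x4},{x3,x5},{x4,x5},{x1,x2,x5},{x3,x4,x5}} W2={{x1},{x2},{x5},{x1,x2},{x1,x5},{x2,x3},{x2,x4},{x2,x5},{x3,x5},{x4,x5},{x1,x2,x5},{x3,x4,x5}} W3={{x4},{x2,x4},{x3,x4},{x4,x5},{x3,x4,x5}}
  W12={{x1},{x5},{x1,x2},{x1,x5},{x2,x3},{x2,x5},{x3,x5},{x4,x5},{x1,x2,x5},{x3,x4,x5}} W13={{x3,x4},{x4,x5},{x3,x4,x5}} W23={{x2,x4},{x4,x5},{x3,x4,x5}}
  W123={{x4,x5},{x3,x4,x5}}
components per intersection:
  W1: {{x1},{x3},{x5},{x1,x2},{x1,x5},{x2,x3},{x2,x5},{x3,x4},{x3,x5},{x4,x5},{x1,x2,x5},{x3,x4,x5}}
  W2: {{x1},{x2},{x5},{x1,x2},{x1,x5},{x2,x3},{x2,x4},{x2,x5},{x3,x5},{x4,x5},{x1,x2,x5},{x3,x4,x5}}
  W3: {{x4},{x2,x4},{x3,x4},{x4,x5},{x3,x4,x5}}
  W12: {{x1},{x5},{x1,x2},{x1,x5},{x2,x5},{x3,x5},{x4,x5},{x1,x2,x5},{x3,x4,x5}} {{x2,x3}}
  W13: {{x3,x4},{x4,x5},{x3,x4,x5}}
  W23: {{x2,x4}} {{x4,x5},{x3,x4,x5}}
  W123: {{x4,x5},{x3,x4,x5}}
C dims 3,5,1; δ0: rk 2, SNF 1^2; δ1: rk 1, SNF 1^1
Ȟ^0 = (3 − 2) − 0 = 1, so Ȟ^0 ≅ Z
Ȟ^1 = (5 − 1) − 2 = 2, so Ȟ^1 ≅ Z^2
Ȟ^2 = (1 − 0) − 1 = 0, so Ȟ^2 ≅ 0

Ȟ^0 = Z, Ȟ^1 = Z^2 and Ȟ^2 = 0
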